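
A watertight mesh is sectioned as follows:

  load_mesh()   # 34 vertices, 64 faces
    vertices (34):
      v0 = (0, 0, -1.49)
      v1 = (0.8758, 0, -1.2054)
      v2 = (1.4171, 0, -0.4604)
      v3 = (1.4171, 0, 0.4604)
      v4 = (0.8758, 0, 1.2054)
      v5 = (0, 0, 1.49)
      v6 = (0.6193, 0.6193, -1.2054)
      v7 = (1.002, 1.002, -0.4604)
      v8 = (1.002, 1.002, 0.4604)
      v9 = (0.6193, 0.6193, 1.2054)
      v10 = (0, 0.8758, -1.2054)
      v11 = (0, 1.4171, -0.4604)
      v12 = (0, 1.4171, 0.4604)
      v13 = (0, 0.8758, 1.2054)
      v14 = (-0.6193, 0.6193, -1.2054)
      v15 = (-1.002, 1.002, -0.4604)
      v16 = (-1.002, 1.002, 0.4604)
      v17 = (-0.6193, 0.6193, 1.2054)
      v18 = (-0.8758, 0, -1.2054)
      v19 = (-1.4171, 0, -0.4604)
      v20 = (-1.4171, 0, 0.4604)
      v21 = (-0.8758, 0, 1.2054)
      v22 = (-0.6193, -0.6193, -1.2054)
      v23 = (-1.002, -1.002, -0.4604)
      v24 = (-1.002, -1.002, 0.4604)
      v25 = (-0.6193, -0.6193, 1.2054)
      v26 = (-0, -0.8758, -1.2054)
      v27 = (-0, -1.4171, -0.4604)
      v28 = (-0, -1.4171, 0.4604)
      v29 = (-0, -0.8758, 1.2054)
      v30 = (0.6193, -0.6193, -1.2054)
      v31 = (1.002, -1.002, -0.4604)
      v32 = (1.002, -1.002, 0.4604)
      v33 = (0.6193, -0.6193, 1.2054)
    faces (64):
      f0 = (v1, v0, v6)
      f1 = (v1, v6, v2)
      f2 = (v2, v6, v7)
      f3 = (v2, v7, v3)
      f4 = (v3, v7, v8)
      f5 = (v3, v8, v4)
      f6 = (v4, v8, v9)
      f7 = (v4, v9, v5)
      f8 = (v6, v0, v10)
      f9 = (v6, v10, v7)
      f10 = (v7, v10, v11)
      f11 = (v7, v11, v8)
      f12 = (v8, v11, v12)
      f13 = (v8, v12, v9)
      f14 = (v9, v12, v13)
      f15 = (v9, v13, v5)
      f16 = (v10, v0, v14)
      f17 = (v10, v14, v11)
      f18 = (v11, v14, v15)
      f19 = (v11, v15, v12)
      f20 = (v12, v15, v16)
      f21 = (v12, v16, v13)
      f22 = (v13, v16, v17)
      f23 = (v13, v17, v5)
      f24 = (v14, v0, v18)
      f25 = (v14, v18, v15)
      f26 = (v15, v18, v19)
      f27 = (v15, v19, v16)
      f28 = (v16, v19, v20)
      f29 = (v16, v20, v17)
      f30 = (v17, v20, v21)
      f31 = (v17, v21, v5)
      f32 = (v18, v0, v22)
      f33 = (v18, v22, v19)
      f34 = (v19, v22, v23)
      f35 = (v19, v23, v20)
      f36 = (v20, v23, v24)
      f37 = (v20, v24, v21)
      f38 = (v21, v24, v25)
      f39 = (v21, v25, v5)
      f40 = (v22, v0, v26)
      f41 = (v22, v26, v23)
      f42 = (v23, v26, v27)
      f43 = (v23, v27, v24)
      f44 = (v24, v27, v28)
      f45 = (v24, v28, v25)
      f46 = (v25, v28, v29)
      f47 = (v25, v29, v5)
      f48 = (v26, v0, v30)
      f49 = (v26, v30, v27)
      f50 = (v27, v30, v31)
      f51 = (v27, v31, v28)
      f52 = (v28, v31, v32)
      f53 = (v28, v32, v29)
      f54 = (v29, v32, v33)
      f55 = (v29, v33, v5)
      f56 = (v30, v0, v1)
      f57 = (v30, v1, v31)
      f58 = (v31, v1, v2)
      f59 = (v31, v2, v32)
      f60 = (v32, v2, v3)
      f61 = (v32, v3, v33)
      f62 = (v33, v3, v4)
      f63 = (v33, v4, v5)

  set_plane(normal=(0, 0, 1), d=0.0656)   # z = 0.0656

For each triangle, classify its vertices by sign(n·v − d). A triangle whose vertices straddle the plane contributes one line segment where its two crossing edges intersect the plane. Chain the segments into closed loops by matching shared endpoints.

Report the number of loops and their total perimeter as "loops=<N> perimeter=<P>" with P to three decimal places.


Straddling triangles (16 of 64):
  (v2,v7,v3) [--+] → (1.23912, 0.429615, 0.0656)–(1.4171, 0, 0.0656)  len=0.4650
  (v3,v7,v8) [+-+] → (1.23912, 0.429615, 0.0656)–(1.002, 1.002, 0.0656)  len=0.6196
  (v7,v11,v8) [--+] → (0.572385, 1.17998, 0.0656)–(1.002, 1.002, 0.0656)  len=0.4650
  (v8,v11,v12) [+-+] → (0.572385, 1.17998, 0.0656)–(0, 1.4171, 0.0656)  len=0.6196
  (v11,v15,v12) [--+] → (-0.429615, 1.23912, 0.0656)–(0, 1.4171, 0.0656)  len=0.4650
  (v12,v15,v16) [+-+] → (-0.429615, 1.23912, 0.0656)–(-1.002, 1.002, 0.0656)  len=0.6196
  (v15,v19,v16) [--+] → (-1.17998, 0.572385, 0.0656)–(-1.002, 1.002, 0.0656)  len=0.4650
  (v16,v19,v20) [+-+] → (-1.17998, 0.572385, 0.0656)–(-1.4171, 0, 0.0656)  len=0.6196
  (v19,v23,v20) [--+] → (-1.23912, -0.429615, 0.0656)–(-1.4171, 0, 0.0656)  len=0.4650
  (v20,v23,v24) [+-+] → (-1.23912, -0.429615, 0.0656)–(-1.002, -1.002, 0.0656)  len=0.6196
  (v23,v27,v24) [--+] → (-0.572385, -1.17998, 0.0656)–(-1.002, -1.002, 0.0656)  len=0.4650
  (v24,v27,v28) [+-+] → (-0.572385, -1.17998, 0.0656)–(0, -1.4171, 0.0656)  len=0.6196
  (v27,v31,v28) [--+] → (0.429615, -1.23912, 0.0656)–(0, -1.4171, 0.0656)  len=0.4650
  (v28,v31,v32) [+-+] → (0.429615, -1.23912, 0.0656)–(1.002, -1.002, 0.0656)  len=0.6196
  (v31,v2,v32) [--+] → (1.17998, -0.572385, 0.0656)–(1.002, -1.002, 0.0656)  len=0.4650
  (v32,v2,v3) [+-+] → (1.17998, -0.572385, 0.0656)–(1.4171, 0, 0.0656)  len=0.6196

Chained into 1 loop(s):
  loop 1: 16 segments, perimeter = 8.6766
Total perimeter = 8.677

loops=1 perimeter=8.677


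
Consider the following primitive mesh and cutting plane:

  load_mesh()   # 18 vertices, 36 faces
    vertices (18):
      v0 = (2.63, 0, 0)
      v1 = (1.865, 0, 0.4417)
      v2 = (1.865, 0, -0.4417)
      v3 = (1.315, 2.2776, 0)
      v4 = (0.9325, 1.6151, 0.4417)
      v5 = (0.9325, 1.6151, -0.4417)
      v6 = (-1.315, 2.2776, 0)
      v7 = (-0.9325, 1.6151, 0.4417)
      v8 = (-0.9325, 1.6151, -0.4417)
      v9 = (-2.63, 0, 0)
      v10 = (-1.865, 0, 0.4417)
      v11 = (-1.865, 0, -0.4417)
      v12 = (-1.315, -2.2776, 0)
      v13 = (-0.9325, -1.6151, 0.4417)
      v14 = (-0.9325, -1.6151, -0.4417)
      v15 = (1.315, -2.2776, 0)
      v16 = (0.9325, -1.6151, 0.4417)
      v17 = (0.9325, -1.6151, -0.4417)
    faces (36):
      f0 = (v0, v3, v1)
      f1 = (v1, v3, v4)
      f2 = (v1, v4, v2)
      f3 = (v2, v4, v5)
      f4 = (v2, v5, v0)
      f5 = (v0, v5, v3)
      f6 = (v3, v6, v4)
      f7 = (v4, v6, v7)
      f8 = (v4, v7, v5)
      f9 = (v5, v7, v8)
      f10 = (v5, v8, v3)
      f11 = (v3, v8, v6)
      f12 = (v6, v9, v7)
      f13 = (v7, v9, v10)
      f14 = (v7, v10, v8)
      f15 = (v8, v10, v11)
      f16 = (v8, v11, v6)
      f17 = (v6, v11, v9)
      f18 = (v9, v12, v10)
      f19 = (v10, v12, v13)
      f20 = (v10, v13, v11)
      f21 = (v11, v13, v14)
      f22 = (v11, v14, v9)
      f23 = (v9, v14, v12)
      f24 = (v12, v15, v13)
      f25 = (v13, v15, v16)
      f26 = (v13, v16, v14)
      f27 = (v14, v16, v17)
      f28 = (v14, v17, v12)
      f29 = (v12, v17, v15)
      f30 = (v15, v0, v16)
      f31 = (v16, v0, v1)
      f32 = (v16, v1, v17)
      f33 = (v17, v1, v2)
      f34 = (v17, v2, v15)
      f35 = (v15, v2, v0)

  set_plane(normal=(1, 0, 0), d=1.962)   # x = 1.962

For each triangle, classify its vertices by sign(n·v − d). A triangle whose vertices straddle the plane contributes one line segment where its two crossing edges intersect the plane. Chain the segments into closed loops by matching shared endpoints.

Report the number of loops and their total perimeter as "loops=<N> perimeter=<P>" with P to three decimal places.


Straddling triangles (6 of 36):
  (v0,v3,v1) [+--] → (1.962, 1.15699, 0)–(1.962, 0, 0.385694)  len=1.2196
  (v2,v5,v0) [--+] → (1.962, 0.635574, -0.173818)–(1.962, 0, -0.385694)  len=0.6700
  (v0,v5,v3) [+--] → (1.962, 0.635574, -0.173818)–(1.962, 1.15699, 0)  len=0.5496
  (v15,v0,v16) [-+-] → (1.962, -1.15699, 0)–(1.962, -0.635574, 0.173818)  len=0.5496
  (v16,v0,v1) [-+-] → (1.962, -0.635574, 0.173818)–(1.962, 0, 0.385694)  len=0.6700
  (v15,v2,v0) [--+] → (1.962, 0, -0.385694)–(1.962, -1.15699, 0)  len=1.2196

Chained into 1 loop(s):
  loop 1: 6 segments, perimeter = 4.8783
Total perimeter = 4.878

loops=1 perimeter=4.878


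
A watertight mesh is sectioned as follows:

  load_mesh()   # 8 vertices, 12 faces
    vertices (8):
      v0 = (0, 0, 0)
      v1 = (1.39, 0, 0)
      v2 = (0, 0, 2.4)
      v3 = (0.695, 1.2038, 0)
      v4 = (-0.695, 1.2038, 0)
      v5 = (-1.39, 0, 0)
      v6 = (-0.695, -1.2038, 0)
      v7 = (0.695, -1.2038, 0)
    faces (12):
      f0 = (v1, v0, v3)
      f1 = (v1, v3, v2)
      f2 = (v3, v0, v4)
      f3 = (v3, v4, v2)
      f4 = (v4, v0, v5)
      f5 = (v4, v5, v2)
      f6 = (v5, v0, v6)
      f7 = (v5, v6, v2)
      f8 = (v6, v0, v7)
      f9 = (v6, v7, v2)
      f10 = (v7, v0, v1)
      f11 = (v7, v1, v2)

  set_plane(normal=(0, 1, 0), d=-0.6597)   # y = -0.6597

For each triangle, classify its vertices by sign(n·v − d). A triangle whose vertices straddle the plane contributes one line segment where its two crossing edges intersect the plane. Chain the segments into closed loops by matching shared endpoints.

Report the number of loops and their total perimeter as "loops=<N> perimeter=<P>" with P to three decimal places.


Straddling triangles (6 of 12):
  (v5,v0,v6) [++-] → (-0.38087, -0.6597, 0)–(-1.00913, -0.6597, 0)  len=0.6283
  (v5,v6,v2) [+-+] → (-1.00913, -0.6597, 0)–(-0.38087, -0.6597, 1.08476)  len=1.2536
  (v6,v0,v7) [-+-] → (-0.38087, -0.6597, 0)–(0.38087, -0.6597, 0)  len=0.7617
  (v6,v7,v2) [--+] → (0.38087, -0.6597, 1.08476)–(-0.38087, -0.6597, 1.08476)  len=0.7617
  (v7,v0,v1) [-++] → (0.38087, -0.6597, 0)–(1.00913, -0.6597, 0)  len=0.6283
  (v7,v1,v2) [-++] → (1.00913, -0.6597, 0)–(0.38087, -0.6597, 1.08476)  len=1.2536

Chained into 1 loop(s):
  loop 1: 6 segments, perimeter = 5.2871
Total perimeter = 5.287

loops=1 perimeter=5.287


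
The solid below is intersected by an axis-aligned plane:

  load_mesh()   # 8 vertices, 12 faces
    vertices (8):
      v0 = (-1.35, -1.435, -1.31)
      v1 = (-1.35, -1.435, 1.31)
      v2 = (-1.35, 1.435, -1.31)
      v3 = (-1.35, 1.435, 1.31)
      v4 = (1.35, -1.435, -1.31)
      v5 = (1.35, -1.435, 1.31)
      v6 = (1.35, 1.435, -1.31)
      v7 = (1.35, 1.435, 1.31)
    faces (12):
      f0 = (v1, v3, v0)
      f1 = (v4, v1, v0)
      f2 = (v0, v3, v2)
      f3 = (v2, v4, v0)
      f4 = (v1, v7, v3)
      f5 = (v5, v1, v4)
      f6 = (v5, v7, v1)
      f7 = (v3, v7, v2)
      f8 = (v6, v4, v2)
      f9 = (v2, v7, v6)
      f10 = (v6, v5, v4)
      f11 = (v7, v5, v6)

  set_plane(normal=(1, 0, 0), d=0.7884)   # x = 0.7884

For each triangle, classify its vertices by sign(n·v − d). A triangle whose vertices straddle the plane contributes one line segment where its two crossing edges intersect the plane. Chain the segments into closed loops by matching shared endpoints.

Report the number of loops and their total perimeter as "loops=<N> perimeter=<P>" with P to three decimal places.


loops=1 perimeter=10.980

Straddling triangles (8 of 12):
  (v4,v1,v0) [+--] → (0.7884, -1.435, -0.76504)–(0.7884, -1.435, -1.31)  len=0.5450
  (v2,v4,v0) [-+-] → (0.7884, -0.83804, -1.31)–(0.7884, -1.435, -1.31)  len=0.5970
  (v1,v7,v3) [-+-] → (0.7884, 0.83804, 1.31)–(0.7884, 1.435, 1.31)  len=0.5970
  (v5,v1,v4) [+-+] → (0.7884, -1.435, 1.31)–(0.7884, -1.435, -0.76504)  len=2.0750
  (v5,v7,v1) [++-] → (0.7884, 0.83804, 1.31)–(0.7884, -1.435, 1.31)  len=2.2730
  (v3,v7,v2) [-+-] → (0.7884, 1.435, 1.31)–(0.7884, 1.435, 0.76504)  len=0.5450
  (v6,v4,v2) [++-] → (0.7884, -0.83804, -1.31)–(0.7884, 1.435, -1.31)  len=2.2730
  (v2,v7,v6) [-++] → (0.7884, 1.435, 0.76504)–(0.7884, 1.435, -1.31)  len=2.0750

Chained into 1 loop(s):
  loop 1: 8 segments, perimeter = 10.9800
Total perimeter = 10.980


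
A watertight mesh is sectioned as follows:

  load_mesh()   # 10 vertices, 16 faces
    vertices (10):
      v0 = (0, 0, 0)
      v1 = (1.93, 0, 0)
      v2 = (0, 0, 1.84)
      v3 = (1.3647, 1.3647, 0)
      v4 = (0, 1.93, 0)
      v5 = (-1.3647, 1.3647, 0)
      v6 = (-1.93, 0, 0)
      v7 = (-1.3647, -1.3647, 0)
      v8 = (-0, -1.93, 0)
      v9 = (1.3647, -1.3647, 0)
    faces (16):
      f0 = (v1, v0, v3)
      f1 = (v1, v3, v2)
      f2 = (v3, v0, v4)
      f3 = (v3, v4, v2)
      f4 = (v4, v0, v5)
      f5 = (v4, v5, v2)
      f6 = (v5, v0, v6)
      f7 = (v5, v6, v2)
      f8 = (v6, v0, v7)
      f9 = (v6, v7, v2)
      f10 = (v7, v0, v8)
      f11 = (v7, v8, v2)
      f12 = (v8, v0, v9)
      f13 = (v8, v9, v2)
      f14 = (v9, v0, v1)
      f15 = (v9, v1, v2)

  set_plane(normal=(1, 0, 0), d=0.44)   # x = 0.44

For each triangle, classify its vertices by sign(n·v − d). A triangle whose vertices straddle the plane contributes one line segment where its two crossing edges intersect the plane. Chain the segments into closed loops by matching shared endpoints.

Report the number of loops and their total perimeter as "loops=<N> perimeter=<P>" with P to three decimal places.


loops=1 perimeter=8.055

Straddling triangles (8 of 16):
  (v1,v0,v3) [+-+] → (0.44, 0, 0)–(0.44, 0.44, 0)  len=0.4400
  (v1,v3,v2) [++-] → (0.44, 0.44, 1.24676)–(0.44, 0, 1.42052)  len=0.4731
  (v3,v0,v4) [+--] → (0.44, 0.44, 0)–(0.44, 1.74774, 0)  len=1.3077
  (v3,v4,v2) [+--] → (0.44, 1.74774, 0)–(0.44, 0.44, 1.24676)  len=1.8068
  (v8,v0,v9) [--+] → (0.44, -0.44, 0)–(0.44, -1.74774, 0)  len=1.3077
  (v8,v9,v2) [-+-] → (0.44, -1.74774, 0)–(0.44, -0.44, 1.24676)  len=1.8068
  (v9,v0,v1) [+-+] → (0.44, -0.44, 0)–(0.44, 0, 0)  len=0.4400
  (v9,v1,v2) [++-] → (0.44, 0, 1.42052)–(0.44, -0.44, 1.24676)  len=0.4731

Chained into 1 loop(s):
  loop 1: 8 segments, perimeter = 8.0552
Total perimeter = 8.055


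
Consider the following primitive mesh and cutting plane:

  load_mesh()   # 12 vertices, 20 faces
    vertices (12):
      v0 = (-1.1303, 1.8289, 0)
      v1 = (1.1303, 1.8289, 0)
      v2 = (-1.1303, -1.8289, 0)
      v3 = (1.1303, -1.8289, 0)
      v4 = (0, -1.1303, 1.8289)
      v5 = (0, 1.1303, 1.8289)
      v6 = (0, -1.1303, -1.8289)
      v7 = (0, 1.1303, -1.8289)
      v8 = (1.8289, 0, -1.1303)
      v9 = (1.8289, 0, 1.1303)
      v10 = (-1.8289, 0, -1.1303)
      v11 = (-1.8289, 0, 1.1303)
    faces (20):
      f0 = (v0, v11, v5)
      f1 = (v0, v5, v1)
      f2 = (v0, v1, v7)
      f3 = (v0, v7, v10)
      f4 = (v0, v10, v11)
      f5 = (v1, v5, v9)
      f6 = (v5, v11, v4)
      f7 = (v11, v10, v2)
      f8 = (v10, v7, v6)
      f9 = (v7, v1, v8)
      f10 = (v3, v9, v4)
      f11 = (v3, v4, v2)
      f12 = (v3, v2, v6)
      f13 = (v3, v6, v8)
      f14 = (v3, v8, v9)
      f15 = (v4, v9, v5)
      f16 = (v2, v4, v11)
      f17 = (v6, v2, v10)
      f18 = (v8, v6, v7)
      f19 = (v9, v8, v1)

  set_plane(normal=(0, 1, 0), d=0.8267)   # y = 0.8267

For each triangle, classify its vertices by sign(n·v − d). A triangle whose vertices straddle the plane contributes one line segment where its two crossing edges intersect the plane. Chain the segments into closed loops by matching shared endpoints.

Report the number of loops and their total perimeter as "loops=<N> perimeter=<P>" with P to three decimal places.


Straddling triangles (10 of 20):
  (v0,v11,v5) [+-+] → (-1.51312, 0.8267, 0.619381)–(-0.491245, 0.8267, 1.64126)  len=1.4451
  (v0,v7,v10) [++-] → (-0.491245, 0.8267, -1.64126)–(-1.51312, 0.8267, -0.619381)  len=1.4451
  (v0,v10,v11) [+--] → (-1.51312, 0.8267, -0.619381)–(-1.51312, 0.8267, 0.619381)  len=1.2388
  (v1,v5,v9) [++-] → (0.491245, 0.8267, 1.64126)–(1.51312, 0.8267, 0.619381)  len=1.4451
  (v5,v11,v4) [+--] → (-0.491245, 0.8267, 1.64126)–(0, 0.8267, 1.8289)  len=0.5259
  (v10,v7,v6) [-+-] → (-0.491245, 0.8267, -1.64126)–(0, 0.8267, -1.8289)  len=0.5259
  (v7,v1,v8) [++-] → (1.51312, 0.8267, -0.619381)–(0.491245, 0.8267, -1.64126)  len=1.4451
  (v4,v9,v5) [--+] → (0.491245, 0.8267, 1.64126)–(0, 0.8267, 1.8289)  len=0.5259
  (v8,v6,v7) [--+] → (0, 0.8267, -1.8289)–(0.491245, 0.8267, -1.64126)  len=0.5259
  (v9,v8,v1) [--+] → (1.51312, 0.8267, -0.619381)–(1.51312, 0.8267, 0.619381)  len=1.2388

Chained into 1 loop(s):
  loop 1: 10 segments, perimeter = 10.3616
Total perimeter = 10.362

loops=1 perimeter=10.362


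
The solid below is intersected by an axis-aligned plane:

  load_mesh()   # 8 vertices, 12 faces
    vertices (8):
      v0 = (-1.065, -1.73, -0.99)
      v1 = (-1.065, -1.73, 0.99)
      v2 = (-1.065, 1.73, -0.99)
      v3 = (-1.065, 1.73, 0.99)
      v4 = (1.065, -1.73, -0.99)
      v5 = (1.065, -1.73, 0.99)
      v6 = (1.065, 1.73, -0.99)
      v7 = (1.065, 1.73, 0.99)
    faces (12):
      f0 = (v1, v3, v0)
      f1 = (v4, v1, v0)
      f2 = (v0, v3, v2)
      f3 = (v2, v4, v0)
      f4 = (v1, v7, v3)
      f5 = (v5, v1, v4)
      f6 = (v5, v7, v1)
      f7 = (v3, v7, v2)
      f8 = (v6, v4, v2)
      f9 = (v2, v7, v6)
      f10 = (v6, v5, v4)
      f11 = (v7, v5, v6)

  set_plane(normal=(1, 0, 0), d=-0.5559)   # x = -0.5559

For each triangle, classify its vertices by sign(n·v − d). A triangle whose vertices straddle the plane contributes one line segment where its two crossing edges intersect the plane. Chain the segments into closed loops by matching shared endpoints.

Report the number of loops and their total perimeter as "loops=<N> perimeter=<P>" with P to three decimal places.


loops=1 perimeter=10.880

Straddling triangles (8 of 12):
  (v4,v1,v0) [+--] → (-0.5559, -1.73, 0.516752)–(-0.5559, -1.73, -0.99)  len=1.5068
  (v2,v4,v0) [-+-] → (-0.5559, 0.903011, -0.99)–(-0.5559, -1.73, -0.99)  len=2.6330
  (v1,v7,v3) [-+-] → (-0.5559, -0.903011, 0.99)–(-0.5559, 1.73, 0.99)  len=2.6330
  (v5,v1,v4) [+-+] → (-0.5559, -1.73, 0.99)–(-0.5559, -1.73, 0.516752)  len=0.4732
  (v5,v7,v1) [++-] → (-0.5559, -0.903011, 0.99)–(-0.5559, -1.73, 0.99)  len=0.8270
  (v3,v7,v2) [-+-] → (-0.5559, 1.73, 0.99)–(-0.5559, 1.73, -0.516752)  len=1.5068
  (v6,v4,v2) [++-] → (-0.5559, 0.903011, -0.99)–(-0.5559, 1.73, -0.99)  len=0.8270
  (v2,v7,v6) [-++] → (-0.5559, 1.73, -0.516752)–(-0.5559, 1.73, -0.99)  len=0.4732

Chained into 1 loop(s):
  loop 1: 8 segments, perimeter = 10.8800
Total perimeter = 10.880


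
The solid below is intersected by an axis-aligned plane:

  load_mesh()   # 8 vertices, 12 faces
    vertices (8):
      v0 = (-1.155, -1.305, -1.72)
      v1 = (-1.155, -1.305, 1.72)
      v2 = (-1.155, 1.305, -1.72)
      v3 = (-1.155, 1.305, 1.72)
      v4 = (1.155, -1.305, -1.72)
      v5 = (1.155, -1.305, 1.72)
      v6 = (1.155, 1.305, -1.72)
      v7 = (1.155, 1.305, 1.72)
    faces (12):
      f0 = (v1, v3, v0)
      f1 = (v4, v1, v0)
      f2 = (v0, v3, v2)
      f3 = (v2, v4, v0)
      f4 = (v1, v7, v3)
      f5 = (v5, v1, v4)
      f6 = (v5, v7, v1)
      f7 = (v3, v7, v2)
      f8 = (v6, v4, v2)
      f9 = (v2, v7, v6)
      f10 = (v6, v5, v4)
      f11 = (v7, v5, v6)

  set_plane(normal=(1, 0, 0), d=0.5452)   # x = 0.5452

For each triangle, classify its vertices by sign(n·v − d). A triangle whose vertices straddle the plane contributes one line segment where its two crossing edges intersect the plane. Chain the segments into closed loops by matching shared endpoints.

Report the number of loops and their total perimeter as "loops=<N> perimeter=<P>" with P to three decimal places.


Straddling triangles (8 of 12):
  (v4,v1,v0) [+--] → (0.5452, -1.305, -0.8119)–(0.5452, -1.305, -1.72)  len=0.9081
  (v2,v4,v0) [-+-] → (0.5452, -0.616005, -1.72)–(0.5452, -1.305, -1.72)  len=0.6890
  (v1,v7,v3) [-+-] → (0.5452, 0.616005, 1.72)–(0.5452, 1.305, 1.72)  len=0.6890
  (v5,v1,v4) [+-+] → (0.5452, -1.305, 1.72)–(0.5452, -1.305, -0.8119)  len=2.5319
  (v5,v7,v1) [++-] → (0.5452, 0.616005, 1.72)–(0.5452, -1.305, 1.72)  len=1.9210
  (v3,v7,v2) [-+-] → (0.5452, 1.305, 1.72)–(0.5452, 1.305, 0.8119)  len=0.9081
  (v6,v4,v2) [++-] → (0.5452, -0.616005, -1.72)–(0.5452, 1.305, -1.72)  len=1.9210
  (v2,v7,v6) [-++] → (0.5452, 1.305, 0.8119)–(0.5452, 1.305, -1.72)  len=2.5319

Chained into 1 loop(s):
  loop 1: 8 segments, perimeter = 12.1000
Total perimeter = 12.100

loops=1 perimeter=12.100


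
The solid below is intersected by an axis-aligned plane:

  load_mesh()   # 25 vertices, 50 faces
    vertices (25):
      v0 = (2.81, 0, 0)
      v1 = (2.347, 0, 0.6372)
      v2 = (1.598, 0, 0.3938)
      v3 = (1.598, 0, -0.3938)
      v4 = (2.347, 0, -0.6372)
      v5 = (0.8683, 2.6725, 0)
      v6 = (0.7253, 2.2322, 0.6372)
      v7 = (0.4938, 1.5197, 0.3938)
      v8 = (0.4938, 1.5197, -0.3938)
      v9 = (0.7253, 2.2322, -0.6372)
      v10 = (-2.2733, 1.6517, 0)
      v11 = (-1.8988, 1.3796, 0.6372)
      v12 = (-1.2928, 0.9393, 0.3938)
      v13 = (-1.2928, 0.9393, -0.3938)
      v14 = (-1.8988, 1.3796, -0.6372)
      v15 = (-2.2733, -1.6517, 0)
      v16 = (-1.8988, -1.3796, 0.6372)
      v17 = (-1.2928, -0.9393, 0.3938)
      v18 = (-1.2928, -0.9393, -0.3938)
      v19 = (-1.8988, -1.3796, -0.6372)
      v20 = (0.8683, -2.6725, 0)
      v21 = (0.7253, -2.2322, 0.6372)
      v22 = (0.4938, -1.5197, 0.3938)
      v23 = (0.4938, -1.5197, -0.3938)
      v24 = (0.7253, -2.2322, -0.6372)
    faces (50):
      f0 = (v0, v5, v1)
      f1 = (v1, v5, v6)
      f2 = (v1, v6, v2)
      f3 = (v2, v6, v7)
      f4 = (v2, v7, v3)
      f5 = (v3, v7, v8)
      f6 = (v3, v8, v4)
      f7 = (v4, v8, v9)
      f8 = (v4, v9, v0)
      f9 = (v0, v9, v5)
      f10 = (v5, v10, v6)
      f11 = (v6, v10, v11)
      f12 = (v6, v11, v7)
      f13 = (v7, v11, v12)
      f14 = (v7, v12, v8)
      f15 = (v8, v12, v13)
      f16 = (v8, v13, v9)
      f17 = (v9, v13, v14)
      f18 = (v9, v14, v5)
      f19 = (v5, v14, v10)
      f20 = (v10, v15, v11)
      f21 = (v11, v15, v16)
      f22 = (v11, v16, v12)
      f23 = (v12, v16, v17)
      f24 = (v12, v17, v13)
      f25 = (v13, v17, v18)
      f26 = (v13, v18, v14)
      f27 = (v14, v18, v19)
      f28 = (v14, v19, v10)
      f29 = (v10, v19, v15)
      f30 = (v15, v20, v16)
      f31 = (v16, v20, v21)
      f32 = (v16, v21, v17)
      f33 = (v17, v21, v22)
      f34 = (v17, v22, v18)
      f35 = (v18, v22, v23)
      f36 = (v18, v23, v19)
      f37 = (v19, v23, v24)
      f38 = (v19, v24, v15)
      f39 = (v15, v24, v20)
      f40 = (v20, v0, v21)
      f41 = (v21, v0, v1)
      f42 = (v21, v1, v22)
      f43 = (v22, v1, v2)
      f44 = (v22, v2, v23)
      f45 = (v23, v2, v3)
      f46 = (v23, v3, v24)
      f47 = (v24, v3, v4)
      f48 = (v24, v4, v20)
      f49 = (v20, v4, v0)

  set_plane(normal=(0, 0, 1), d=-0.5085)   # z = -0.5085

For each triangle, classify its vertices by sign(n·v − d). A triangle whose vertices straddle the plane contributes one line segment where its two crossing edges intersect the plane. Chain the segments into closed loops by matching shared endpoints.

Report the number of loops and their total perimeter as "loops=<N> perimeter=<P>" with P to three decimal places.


Straddling triangles (20 of 50):
  (v3,v8,v4) [++-] → (1.3671, 0.803555, -0.5085)–(1.95096, 0, -0.5085)  len=0.9933
  (v4,v8,v9) [-+-] → (1.3671, 0.803555, -0.5085)–(0.602892, 1.85546, -0.5085)  len=1.3002
  (v4,v9,v0) [--+] → (1.14636, 1.78135, -0.5085)–(2.44052, 0, -0.5085)  len=2.2018
  (v0,v9,v5) [+-+] → (1.14636, 1.78135, -0.5085)–(0.754183, 2.32113, -0.5085)  len=0.6672
  (v8,v13,v9) [++-] → (-0.341789, 1.54857, -0.5085)–(0.602892, 1.85546, -0.5085)  len=0.9933
  (v9,v13,v14) [-+-] → (-0.341789, 1.54857, -0.5085)–(-1.57837, 1.14679, -0.5085)  len=1.3002
  (v9,v14,v5) [--+] → (-1.33991, 1.64074, -0.5085)–(0.754183, 2.32113, -0.5085)  len=2.2019
  (v5,v14,v10) [+-+] → (-1.33991, 1.64074, -0.5085)–(-1.97444, 1.43456, -0.5085)  len=0.6672
  (v13,v18,v14) [++-] → (-1.57837, 0.15346, -0.5085)–(-1.57837, 1.14679, -0.5085)  len=0.9933
  (v14,v18,v19) [-+-] → (-1.57837, 0.15346, -0.5085)–(-1.57837, -1.14679, -0.5085)  len=1.3002
  (v14,v19,v10) [--+] → (-1.97444, -0.767346, -0.5085)–(-1.97444, 1.43456, -0.5085)  len=2.2019
  (v10,v19,v15) [+-+] → (-1.97444, -0.767346, -0.5085)–(-1.97444, -1.43456, -0.5085)  len=0.6672
  (v18,v23,v19) [++-] → (-0.633691, -1.45368, -0.5085)–(-1.57837, -1.14679, -0.5085)  len=0.9933
  (v19,v23,v24) [-+-] → (-0.633691, -1.45368, -0.5085)–(0.602892, -1.85546, -0.5085)  len=1.3002
  (v19,v24,v15) [--+] → (0.119651, -2.11495, -0.5085)–(-1.97444, -1.43456, -0.5085)  len=2.2019
  (v15,v24,v20) [+-+] → (0.119651, -2.11495, -0.5085)–(0.754183, -2.32113, -0.5085)  len=0.6672
  (v23,v3,v24) [++-] → (1.18675, -1.0519, -0.5085)–(0.602892, -1.85546, -0.5085)  len=0.9933
  (v24,v3,v4) [-+-] → (1.18675, -1.0519, -0.5085)–(1.95096, 0, -0.5085)  len=1.3002
  (v24,v4,v20) [--+] → (2.04834, -0.539785, -0.5085)–(0.754183, -2.32113, -0.5085)  len=2.2018
  (v20,v4,v0) [+-+] → (2.04834, -0.539785, -0.5085)–(2.44052, 0, -0.5085)  len=0.6672

Chained into 2 loop(s):
  loop 1: 10 segments, perimeter = 11.4675
  loop 2: 10 segments, perimeter = 14.3453
Total perimeter = 25.813

loops=2 perimeter=25.813


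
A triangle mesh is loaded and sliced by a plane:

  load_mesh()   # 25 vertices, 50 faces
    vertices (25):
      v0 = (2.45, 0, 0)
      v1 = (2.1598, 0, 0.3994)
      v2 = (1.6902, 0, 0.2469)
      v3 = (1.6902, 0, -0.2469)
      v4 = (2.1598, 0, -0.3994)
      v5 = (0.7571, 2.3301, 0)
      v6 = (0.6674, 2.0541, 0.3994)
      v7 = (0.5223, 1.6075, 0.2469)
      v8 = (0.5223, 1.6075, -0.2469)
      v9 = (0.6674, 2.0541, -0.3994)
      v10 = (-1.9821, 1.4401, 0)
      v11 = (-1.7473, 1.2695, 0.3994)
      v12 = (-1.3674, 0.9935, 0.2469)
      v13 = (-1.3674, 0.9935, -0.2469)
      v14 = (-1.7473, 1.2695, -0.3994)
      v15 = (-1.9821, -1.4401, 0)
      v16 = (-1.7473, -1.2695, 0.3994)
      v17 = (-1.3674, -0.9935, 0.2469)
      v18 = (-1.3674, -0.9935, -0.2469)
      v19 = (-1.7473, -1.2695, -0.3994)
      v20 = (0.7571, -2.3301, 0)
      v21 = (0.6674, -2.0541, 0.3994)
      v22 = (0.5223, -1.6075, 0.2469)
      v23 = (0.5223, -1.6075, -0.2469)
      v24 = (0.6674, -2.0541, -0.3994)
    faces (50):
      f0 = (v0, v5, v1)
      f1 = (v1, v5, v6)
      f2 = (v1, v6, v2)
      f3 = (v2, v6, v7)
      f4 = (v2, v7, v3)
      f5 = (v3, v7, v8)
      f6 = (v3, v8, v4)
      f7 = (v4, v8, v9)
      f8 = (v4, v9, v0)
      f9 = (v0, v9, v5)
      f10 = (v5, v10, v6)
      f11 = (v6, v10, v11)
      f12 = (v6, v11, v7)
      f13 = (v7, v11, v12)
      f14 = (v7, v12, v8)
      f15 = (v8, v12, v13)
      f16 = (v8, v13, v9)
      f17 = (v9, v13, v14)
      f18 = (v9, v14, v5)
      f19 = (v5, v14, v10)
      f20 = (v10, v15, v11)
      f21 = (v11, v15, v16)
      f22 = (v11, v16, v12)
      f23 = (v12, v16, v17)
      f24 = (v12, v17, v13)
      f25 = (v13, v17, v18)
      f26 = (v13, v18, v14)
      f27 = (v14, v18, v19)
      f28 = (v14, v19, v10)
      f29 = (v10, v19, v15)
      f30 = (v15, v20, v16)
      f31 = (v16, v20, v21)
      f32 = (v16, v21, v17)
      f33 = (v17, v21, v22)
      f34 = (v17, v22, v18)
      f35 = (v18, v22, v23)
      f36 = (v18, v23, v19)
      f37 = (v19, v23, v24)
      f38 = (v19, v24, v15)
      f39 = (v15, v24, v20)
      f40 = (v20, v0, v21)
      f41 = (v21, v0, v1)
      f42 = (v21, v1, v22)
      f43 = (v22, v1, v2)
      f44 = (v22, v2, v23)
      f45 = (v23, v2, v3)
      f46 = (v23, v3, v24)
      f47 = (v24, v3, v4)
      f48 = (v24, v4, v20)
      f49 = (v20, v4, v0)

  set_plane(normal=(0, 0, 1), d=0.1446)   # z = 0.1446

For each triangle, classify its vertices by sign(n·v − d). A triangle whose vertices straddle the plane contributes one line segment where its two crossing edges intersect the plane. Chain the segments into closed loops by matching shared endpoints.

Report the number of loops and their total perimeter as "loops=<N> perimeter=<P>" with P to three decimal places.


Straddling triangles (20 of 50):
  (v0,v5,v1) [--+] → (1.26494, 1.4865, 0.1446)–(2.34494, 0, 0.1446)  len=1.8374
  (v1,v5,v6) [+-+] → (1.26494, 1.4865, 0.1446)–(0.724625, 2.23018, 0.1446)  len=0.9192
  (v2,v7,v3) [++-] → (0.764253, 1.27448, 0.1446)–(1.6902, 0, 0.1446)  len=1.5753
  (v3,v7,v8) [-+-] → (0.764253, 1.27448, 0.1446)–(0.5223, 1.6075, 0.1446)  len=0.4116
  (v5,v10,v6) [--+] → (-1.02287, 1.66239, 0.1446)–(0.724625, 2.23018, 0.1446)  len=1.8374
  (v6,v10,v11) [+-+] → (-1.02287, 1.66239, 0.1446)–(-1.89709, 1.37834, 0.1446)  len=0.9192
  (v7,v12,v8) [++-] → (-0.975913, 1.1207, 0.1446)–(0.5223, 1.6075, 0.1446)  len=1.5753
  (v8,v12,v13) [-+-] → (-0.975913, 1.1207, 0.1446)–(-1.3674, 0.9935, 0.1446)  len=0.4116
  (v10,v15,v11) [--+] → (-1.89709, -0.459108, 0.1446)–(-1.89709, 1.37834, 0.1446)  len=1.8374
  (v11,v15,v16) [+-+] → (-1.89709, -0.459108, 0.1446)–(-1.89709, -1.37834, 0.1446)  len=0.9192
  (v12,v17,v13) [++-] → (-1.3674, -0.581855, 0.1446)–(-1.3674, 0.9935, 0.1446)  len=1.5754
  (v13,v17,v18) [-+-] → (-1.3674, -0.581855, 0.1446)–(-1.3674, -0.9935, 0.1446)  len=0.4116
  (v15,v20,v16) [--+] → (-0.149601, -1.94612, 0.1446)–(-1.89709, -1.37834, 0.1446)  len=1.8374
  (v16,v20,v21) [+-+] → (-0.149601, -1.94612, 0.1446)–(0.724625, -2.23018, 0.1446)  len=0.9192
  (v17,v22,v18) [++-] → (0.130813, -1.4803, 0.1446)–(-1.3674, -0.9935, 0.1446)  len=1.5753
  (v18,v22,v23) [-+-] → (0.130813, -1.4803, 0.1446)–(0.5223, -1.6075, 0.1446)  len=0.4116
  (v20,v0,v21) [--+] → (1.80462, -0.743673, 0.1446)–(0.724625, -2.23018, 0.1446)  len=1.8374
  (v21,v0,v1) [+-+] → (1.80462, -0.743673, 0.1446)–(2.34494, 0, 0.1446)  len=0.9192
  (v22,v2,v23) [++-] → (1.44825, -0.333024, 0.1446)–(0.5223, -1.6075, 0.1446)  len=1.5753
  (v23,v2,v3) [-+-] → (1.44825, -0.333024, 0.1446)–(1.6902, 0, 0.1446)  len=0.4116

Chained into 2 loop(s):
  loop 1: 10 segments, perimeter = 13.7832
  loop 2: 10 segments, perimeter = 9.9348
Total perimeter = 23.718

loops=2 perimeter=23.718


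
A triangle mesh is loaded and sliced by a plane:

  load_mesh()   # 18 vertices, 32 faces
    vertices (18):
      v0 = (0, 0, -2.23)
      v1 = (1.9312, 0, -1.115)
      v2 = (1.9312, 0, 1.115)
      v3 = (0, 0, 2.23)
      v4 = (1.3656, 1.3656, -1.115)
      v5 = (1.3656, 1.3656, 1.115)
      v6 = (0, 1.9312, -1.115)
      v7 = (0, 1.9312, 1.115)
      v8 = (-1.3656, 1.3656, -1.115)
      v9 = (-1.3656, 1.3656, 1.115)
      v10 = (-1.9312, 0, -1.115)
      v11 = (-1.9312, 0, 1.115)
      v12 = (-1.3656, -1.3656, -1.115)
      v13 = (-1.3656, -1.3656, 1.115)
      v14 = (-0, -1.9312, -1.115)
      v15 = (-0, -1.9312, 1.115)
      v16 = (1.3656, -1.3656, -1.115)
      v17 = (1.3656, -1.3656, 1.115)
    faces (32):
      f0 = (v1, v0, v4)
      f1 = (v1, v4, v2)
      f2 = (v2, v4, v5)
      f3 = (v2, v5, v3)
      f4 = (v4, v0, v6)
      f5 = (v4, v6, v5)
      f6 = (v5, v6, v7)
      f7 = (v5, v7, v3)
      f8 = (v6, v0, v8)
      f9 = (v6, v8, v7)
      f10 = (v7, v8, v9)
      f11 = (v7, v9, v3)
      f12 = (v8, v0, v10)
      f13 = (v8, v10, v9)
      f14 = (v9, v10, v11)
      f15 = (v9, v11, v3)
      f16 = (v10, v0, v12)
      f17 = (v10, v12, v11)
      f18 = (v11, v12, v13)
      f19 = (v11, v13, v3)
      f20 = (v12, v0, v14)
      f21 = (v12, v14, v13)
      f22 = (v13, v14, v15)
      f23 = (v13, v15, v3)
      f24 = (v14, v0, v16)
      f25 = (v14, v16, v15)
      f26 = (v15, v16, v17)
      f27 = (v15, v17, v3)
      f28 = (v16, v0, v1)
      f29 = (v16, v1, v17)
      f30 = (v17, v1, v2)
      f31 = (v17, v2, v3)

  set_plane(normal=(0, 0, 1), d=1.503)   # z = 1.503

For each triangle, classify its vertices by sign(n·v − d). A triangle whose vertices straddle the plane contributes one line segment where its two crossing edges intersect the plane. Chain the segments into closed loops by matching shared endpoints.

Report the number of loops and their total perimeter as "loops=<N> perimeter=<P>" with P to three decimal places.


Straddling triangles (8 of 32):
  (v2,v5,v3) [--+] → (0.890396, 0.890396, 1.503)–(1.25918, 0, 1.503)  len=0.9637
  (v5,v7,v3) [--+] → (0, 1.25918, 1.503)–(0.890396, 0.890396, 1.503)  len=0.9637
  (v7,v9,v3) [--+] → (-0.890396, 0.890396, 1.503)–(0, 1.25918, 1.503)  len=0.9637
  (v9,v11,v3) [--+] → (-1.25918, 0, 1.503)–(-0.890396, 0.890396, 1.503)  len=0.9637
  (v11,v13,v3) [--+] → (-0.890396, -0.890396, 1.503)–(-1.25918, 0, 1.503)  len=0.9637
  (v13,v15,v3) [--+] → (0, -1.25918, 1.503)–(-0.890396, -0.890396, 1.503)  len=0.9637
  (v15,v17,v3) [--+] → (0.890396, -0.890396, 1.503)–(0, -1.25918, 1.503)  len=0.9637
  (v17,v2,v3) [--+] → (1.25918, 0, 1.503)–(0.890396, -0.890396, 1.503)  len=0.9637

Chained into 1 loop(s):
  loop 1: 8 segments, perimeter = 7.7100
Total perimeter = 7.710

loops=1 perimeter=7.710


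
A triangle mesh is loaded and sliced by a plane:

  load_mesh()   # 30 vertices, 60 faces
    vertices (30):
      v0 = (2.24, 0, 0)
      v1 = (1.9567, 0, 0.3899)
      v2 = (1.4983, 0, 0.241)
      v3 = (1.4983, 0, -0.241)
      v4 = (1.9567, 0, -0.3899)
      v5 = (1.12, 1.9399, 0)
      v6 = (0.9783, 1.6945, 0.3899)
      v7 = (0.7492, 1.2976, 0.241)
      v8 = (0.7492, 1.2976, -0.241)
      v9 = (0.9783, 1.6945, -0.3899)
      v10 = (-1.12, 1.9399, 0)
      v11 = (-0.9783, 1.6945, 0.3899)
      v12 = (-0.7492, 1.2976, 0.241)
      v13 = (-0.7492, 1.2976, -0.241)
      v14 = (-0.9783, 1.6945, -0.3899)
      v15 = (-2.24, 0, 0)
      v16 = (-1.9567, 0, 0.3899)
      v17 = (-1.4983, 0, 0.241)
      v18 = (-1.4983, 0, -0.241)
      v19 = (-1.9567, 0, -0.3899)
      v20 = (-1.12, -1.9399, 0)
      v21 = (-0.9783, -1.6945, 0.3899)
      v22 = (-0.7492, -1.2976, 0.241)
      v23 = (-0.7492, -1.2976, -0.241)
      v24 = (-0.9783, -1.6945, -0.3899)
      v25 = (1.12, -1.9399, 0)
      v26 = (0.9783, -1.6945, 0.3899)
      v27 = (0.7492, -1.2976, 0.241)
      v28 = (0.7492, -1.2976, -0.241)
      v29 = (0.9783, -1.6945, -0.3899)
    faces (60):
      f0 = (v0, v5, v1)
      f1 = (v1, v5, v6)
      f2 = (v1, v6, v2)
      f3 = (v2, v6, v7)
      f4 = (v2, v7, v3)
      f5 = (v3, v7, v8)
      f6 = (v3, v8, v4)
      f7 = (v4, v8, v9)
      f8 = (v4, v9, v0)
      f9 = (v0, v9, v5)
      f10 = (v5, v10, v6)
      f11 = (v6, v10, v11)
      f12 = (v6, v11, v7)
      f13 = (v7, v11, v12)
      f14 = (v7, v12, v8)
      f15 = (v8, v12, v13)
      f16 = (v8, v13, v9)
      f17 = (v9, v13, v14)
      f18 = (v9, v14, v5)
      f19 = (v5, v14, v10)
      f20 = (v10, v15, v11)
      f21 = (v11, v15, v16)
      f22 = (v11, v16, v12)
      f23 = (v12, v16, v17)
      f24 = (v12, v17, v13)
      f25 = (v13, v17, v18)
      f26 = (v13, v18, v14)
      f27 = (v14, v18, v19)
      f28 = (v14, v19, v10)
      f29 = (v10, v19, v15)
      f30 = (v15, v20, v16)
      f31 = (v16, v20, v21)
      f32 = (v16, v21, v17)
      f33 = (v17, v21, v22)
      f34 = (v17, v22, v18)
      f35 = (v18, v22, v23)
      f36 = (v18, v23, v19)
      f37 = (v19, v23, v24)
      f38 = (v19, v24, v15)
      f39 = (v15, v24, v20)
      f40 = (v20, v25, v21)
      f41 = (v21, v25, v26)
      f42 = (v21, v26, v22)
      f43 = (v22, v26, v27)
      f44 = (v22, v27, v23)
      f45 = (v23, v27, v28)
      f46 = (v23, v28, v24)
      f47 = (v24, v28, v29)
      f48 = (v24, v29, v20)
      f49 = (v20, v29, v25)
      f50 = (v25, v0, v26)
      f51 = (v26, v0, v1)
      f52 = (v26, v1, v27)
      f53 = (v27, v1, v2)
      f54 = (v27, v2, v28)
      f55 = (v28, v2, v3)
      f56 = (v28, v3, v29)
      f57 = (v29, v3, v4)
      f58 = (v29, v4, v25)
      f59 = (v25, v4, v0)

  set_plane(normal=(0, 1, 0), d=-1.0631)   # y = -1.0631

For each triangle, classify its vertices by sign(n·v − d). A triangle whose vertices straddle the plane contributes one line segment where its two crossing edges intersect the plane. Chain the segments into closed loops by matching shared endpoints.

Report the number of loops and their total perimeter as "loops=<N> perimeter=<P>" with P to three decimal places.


loops=2 perimeter=4.819

Straddling triangles (20 of 60):
  (v15,v20,v16) [+-+] → (-1.62622, -1.0631, 0)–(-1.49817, -1.0631, 0.176228)  len=0.2178
  (v16,v20,v21) [+--] → (-1.49817, -1.0631, 0.176228)–(-1.34287, -1.0631, 0.3899)  len=0.2642
  (v16,v21,v17) [+-+] → (-1.34287, -1.0631, 0.3899)–(-1.17206, -1.0631, 0.334417)  len=0.1796
  (v17,v21,v22) [+--] → (-1.17206, -1.0631, 0.334417)–(-0.884576, -1.0631, 0.241)  len=0.3023
  (v17,v22,v18) [+-+] → (-0.884576, -1.0631, 0.241)–(-0.884576, -1.0631, 0.153894)  len=0.0871
  (v18,v22,v23) [+--] → (-0.884576, -1.0631, 0.153894)–(-0.884576, -1.0631, -0.241)  len=0.3949
  (v18,v23,v19) [+-+] → (-0.884576, -1.0631, -0.241)–(-0.967417, -1.0631, -0.267909)  len=0.0871
  (v19,v23,v24) [+--] → (-0.967417, -1.0631, -0.267909)–(-1.34287, -1.0631, -0.3899)  len=0.3948
  (v19,v24,v15) [+-+] → (-1.34287, -1.0631, -0.3899)–(-1.44843, -1.0631, -0.244617)  len=0.1796
  (v15,v24,v20) [+--] → (-1.44843, -1.0631, -0.244617)–(-1.62622, -1.0631, 0)  len=0.3024
  (v25,v0,v26) [-+-] → (1.62622, -1.0631, 0)–(1.44843, -1.0631, 0.244617)  len=0.3024
  (v26,v0,v1) [-++] → (1.44843, -1.0631, 0.244617)–(1.34287, -1.0631, 0.3899)  len=0.1796
  (v26,v1,v27) [-+-] → (1.34287, -1.0631, 0.3899)–(0.967417, -1.0631, 0.267909)  len=0.3948
  (v27,v1,v2) [-++] → (0.967417, -1.0631, 0.267909)–(0.884576, -1.0631, 0.241)  len=0.0871
  (v27,v2,v28) [-+-] → (0.884576, -1.0631, 0.241)–(0.884576, -1.0631, -0.153894)  len=0.3949
  (v28,v2,v3) [-++] → (0.884576, -1.0631, -0.153894)–(0.884576, -1.0631, -0.241)  len=0.0871
  (v28,v3,v29) [-+-] → (0.884576, -1.0631, -0.241)–(1.17206, -1.0631, -0.334417)  len=0.3023
  (v29,v3,v4) [-++] → (1.17206, -1.0631, -0.334417)–(1.34287, -1.0631, -0.3899)  len=0.1796
  (v29,v4,v25) [-+-] → (1.34287, -1.0631, -0.3899)–(1.49817, -1.0631, -0.176228)  len=0.2642
  (v25,v4,v0) [-++] → (1.49817, -1.0631, -0.176228)–(1.62622, -1.0631, 0)  len=0.2178

Chained into 2 loop(s):
  loop 1: 10 segments, perimeter = 2.4097
  loop 2: 10 segments, perimeter = 2.4097
Total perimeter = 4.819


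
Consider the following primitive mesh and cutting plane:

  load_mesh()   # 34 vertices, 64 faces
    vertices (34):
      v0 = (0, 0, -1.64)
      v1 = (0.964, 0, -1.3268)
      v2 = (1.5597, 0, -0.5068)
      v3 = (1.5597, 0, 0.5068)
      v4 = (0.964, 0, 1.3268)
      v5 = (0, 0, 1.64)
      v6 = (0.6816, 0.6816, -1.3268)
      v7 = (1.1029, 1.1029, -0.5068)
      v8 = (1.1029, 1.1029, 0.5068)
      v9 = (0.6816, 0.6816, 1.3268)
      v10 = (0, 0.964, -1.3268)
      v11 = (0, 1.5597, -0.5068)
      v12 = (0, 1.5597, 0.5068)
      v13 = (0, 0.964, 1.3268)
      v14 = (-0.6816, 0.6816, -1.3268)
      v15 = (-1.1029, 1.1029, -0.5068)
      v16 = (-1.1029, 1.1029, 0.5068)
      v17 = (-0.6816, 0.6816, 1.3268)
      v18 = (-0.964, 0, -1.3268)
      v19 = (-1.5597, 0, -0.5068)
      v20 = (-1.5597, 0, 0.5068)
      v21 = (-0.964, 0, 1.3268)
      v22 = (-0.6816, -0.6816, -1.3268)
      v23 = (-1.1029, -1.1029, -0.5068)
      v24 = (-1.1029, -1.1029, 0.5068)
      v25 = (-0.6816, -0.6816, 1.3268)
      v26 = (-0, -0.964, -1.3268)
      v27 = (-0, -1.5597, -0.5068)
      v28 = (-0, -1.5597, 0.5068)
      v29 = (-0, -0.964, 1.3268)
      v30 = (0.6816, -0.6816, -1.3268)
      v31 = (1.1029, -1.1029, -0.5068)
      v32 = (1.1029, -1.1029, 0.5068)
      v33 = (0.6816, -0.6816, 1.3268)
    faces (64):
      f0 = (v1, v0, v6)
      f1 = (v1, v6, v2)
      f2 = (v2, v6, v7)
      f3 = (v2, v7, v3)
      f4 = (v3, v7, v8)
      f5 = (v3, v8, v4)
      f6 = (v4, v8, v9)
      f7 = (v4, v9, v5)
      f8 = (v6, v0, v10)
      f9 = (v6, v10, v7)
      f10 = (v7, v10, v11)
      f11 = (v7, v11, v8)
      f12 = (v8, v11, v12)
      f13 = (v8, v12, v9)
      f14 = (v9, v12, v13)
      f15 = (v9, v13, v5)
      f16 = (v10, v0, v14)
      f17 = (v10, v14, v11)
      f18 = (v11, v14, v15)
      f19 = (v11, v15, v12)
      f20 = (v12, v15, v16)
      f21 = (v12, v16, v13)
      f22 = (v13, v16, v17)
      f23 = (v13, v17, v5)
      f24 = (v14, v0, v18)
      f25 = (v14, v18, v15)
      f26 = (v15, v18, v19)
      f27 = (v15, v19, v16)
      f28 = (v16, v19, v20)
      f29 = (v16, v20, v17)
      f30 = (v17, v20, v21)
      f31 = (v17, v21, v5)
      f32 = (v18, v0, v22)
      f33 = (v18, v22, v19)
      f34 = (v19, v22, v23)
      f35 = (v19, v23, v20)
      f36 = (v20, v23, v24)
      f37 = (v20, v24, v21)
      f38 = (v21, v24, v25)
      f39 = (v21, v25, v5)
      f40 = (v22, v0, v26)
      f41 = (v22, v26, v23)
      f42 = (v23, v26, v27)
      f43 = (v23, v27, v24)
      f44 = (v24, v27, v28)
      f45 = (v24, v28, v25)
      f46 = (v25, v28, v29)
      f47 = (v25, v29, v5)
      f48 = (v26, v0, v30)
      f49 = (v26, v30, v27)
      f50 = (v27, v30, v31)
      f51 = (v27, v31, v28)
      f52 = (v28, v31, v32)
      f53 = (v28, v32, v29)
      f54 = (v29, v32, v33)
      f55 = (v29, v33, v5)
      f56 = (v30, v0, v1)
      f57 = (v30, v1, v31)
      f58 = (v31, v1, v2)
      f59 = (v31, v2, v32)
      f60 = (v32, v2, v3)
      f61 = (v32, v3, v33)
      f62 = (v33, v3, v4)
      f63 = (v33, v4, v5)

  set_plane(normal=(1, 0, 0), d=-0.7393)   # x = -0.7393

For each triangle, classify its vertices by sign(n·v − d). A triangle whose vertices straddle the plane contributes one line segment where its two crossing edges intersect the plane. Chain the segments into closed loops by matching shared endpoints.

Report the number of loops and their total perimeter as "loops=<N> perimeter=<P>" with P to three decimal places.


loops=1 perimeter=8.622

Straddling triangles (20 of 64):
  (v11,v14,v15) [++-] → (-0.7393, 0.7393, -1.2145)–(-0.7393, 1.2535, -0.5068)  len=0.8748
  (v11,v15,v12) [+-+] → (-0.7393, 1.2535, -0.5068)–(-0.7393, 1.2535, -0.17264)  len=0.3342
  (v12,v15,v16) [+--] → (-0.7393, 1.2535, -0.17264)–(-0.7393, 1.2535, 0.5068)  len=0.6794
  (v12,v16,v13) [+-+] → (-0.7393, 1.2535, 0.5068)–(-0.7393, 1.05711, 0.777135)  len=0.3341
  (v13,v16,v17) [+-+] → (-0.7393, 1.05711, 0.777135)–(-0.7393, 0.7393, 1.2145)  len=0.5406
  (v14,v0,v18) [++-] → (-0.7393, 0, -1.3998)–(-0.7393, 0.542335, -1.3268)  len=0.5472
  (v14,v18,v15) [+--] → (-0.7393, 0.542335, -1.3268)–(-0.7393, 0.7393, -1.2145)  len=0.2267
  (v16,v20,v17) [--+] → (-0.7393, 0.636812, 1.27292)–(-0.7393, 0.7393, 1.2145)  len=0.1180
  (v17,v20,v21) [+--] → (-0.7393, 0.636812, 1.27292)–(-0.7393, 0.542335, 1.3268)  len=0.1088
  (v17,v21,v5) [+-+] → (-0.7393, 0.542335, 1.3268)–(-0.7393, 0, 1.3998)  len=0.5472
  (v18,v0,v22) [-++] → (-0.7393, 0, -1.3998)–(-0.7393, -0.542335, -1.3268)  len=0.5472
  (v18,v22,v19) [-+-] → (-0.7393, -0.542335, -1.3268)–(-0.7393, -0.636812, -1.27292)  len=0.1088
  (v19,v22,v23) [-+-] → (-0.7393, -0.636812, -1.27292)–(-0.7393, -0.7393, -1.2145)  len=0.1180
  (v21,v24,v25) [--+] → (-0.7393, -0.7393, 1.2145)–(-0.7393, -0.542335, 1.3268)  len=0.2267
  (v21,v25,v5) [-++] → (-0.7393, -0.542335, 1.3268)–(-0.7393, 0, 1.3998)  len=0.5472
  (v22,v26,v23) [++-] → (-0.7393, -1.05711, -0.777135)–(-0.7393, -0.7393, -1.2145)  len=0.5406
  (v23,v26,v27) [-++] → (-0.7393, -1.05711, -0.777135)–(-0.7393, -1.2535, -0.5068)  len=0.3341
  (v23,v27,v24) [-+-] → (-0.7393, -1.2535, -0.5068)–(-0.7393, -1.2535, 0.17264)  len=0.6794
  (v24,v27,v28) [-++] → (-0.7393, -1.2535, 0.17264)–(-0.7393, -1.2535, 0.5068)  len=0.3342
  (v24,v28,v25) [-++] → (-0.7393, -1.2535, 0.5068)–(-0.7393, -0.7393, 1.2145)  len=0.8748

Chained into 1 loop(s):
  loop 1: 20 segments, perimeter = 8.6221
Total perimeter = 8.622
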